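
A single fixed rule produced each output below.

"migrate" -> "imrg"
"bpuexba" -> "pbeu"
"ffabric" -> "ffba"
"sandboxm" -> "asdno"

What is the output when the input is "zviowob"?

vzoi

Looking at the pairs, the operation is to swap each adjacent pair of characters (1↔2, 3↔4, ...), then delete the last 3 characters.
Applying both steps to "zviowob": "vzoiowb", then "vzoi".
(Check on "ffabric": → "ffbairc" → "ffba" ✓)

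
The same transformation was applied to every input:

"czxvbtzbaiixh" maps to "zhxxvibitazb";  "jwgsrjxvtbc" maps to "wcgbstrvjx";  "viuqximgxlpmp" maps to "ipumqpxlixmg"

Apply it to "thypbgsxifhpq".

hqypphbfgisx

Looking at the pairs, the operation is to delete the first character, then take characters alternately from the front and the back (1st, last, 2nd, 2nd-last, ...).
For "thypbgsxifhpq", step one produces "hypbgsxifhpq"; step two turns that into "hqypphbfgisx".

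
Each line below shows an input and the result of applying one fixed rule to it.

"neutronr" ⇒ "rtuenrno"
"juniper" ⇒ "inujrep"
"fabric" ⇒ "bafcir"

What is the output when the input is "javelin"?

In each case the input is transformed by: reverse the string, then move the first 3 characters to the end (rotate left by 3).
"javelin" → "nilevaj" → "evajnil".

evajnil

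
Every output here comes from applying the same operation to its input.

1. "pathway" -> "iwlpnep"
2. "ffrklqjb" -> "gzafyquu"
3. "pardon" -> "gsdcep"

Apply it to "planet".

What's happening: shift every letter 11 places backward in the alphabet (wrapping around), then move the first 2 characters to the end (rotate left by 2).
Applying both steps to "planet": "eapcti", then "pctiea".

pctiea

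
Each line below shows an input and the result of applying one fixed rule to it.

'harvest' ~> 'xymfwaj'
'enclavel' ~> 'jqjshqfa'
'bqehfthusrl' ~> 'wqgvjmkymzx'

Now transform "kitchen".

The transformation: move the last 2 characters to the front (rotate right by 2), then shift every letter 5 places forward in the alphabet (wrapping around).
Starting from "kitchen": after the first operation, "enkitch"; after the second, "jspnyhm".

jspnyhm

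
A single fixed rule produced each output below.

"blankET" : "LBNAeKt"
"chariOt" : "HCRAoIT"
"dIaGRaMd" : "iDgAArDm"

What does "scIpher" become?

CSPiEHR

The transformation: flip the case of every letter, then swap each adjacent pair of characters (1↔2, 3↔4, ...).
For "scIpher", step one produces "SCiPHER"; step two turns that into "CSPiEHR".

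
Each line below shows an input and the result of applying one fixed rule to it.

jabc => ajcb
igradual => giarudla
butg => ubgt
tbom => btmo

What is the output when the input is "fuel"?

ufle

The rule is to swap each adjacent pair of characters (1↔2, 3↔4, ...).
On "fuel" that produces "ufle".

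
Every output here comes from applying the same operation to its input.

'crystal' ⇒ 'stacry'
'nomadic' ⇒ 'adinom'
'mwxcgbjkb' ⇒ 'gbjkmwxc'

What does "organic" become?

The pattern: delete the last character, then swap the front and back halves of the string.
For "organic", step one produces "organi"; step two turns that into "aniorg".

aniorg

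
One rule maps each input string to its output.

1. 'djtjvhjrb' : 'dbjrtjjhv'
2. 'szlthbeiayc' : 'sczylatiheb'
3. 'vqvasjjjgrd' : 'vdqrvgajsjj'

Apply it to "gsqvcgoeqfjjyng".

The transformation: take characters alternately from the front and the back (1st, last, 2nd, 2nd-last, ...).
On "gsqvcgoeqfjjyng" that produces "ggsnqyvjcjgfoqe".

ggsnqyvjcjgfoqe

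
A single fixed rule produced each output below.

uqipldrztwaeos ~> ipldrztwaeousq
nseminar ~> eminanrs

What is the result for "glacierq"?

aciergql

Looking at the pairs, the operation is to swap the first and last characters, then move the first 2 characters to the end (rotate left by 2).
"glacierq" → "qlacierg" → "aciergql".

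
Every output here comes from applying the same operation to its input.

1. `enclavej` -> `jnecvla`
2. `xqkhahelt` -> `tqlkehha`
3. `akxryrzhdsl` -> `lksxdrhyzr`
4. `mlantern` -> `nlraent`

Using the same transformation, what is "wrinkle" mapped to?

erlikn

Looking at the pairs, the operation is to take characters alternately from the front and the back (1st, last, 2nd, 2nd-last, ...), then delete the first character.
Working it through for "wrinkle": intermediate "werlikn", final "erlikn".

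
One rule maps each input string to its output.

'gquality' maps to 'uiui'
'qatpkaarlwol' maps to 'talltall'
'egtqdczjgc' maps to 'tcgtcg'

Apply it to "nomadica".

mimi

The rule is to keep one character in every 3, starting at position 3 (positions 3rd, 6th, 9th, ...), then write the whole string twice.
On "nomadica": the first step gives "mi", and the second then gives "mimi".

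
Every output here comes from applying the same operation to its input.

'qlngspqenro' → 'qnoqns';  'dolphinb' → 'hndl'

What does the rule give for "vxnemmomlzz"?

olzvnm

The rule is to keep every other character starting from the first (positions 1st, 3rd, 5th, ...), then swap the front and back halves of the string.
On "vxnemmomlzz": the first step gives "vnmolz", and the second then gives "olzvnm".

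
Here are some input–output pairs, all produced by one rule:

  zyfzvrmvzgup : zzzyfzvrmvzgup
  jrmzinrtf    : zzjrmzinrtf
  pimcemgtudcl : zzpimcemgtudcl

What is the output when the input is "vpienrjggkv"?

zzvpienrjggkv

The rule is to prepend "zz".
On "vpienrjggkv" that produces "zzvpienrjggkv".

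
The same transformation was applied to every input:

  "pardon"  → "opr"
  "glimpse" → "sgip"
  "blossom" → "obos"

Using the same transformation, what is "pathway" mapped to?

The transformation: move the last 2 characters to the front (rotate right by 2), then keep every other character starting from the first (positions 1st, 3rd, 5th, ...).
On "pathway": the first step gives "aypathw", and the second then gives "aptw".

aptw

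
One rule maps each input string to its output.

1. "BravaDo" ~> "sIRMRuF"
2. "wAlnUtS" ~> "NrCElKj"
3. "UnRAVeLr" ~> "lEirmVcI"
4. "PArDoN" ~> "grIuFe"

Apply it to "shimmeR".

JYZDDVi

Rule — flip the case of every letter, then shift every letter 9 places backward in the alphabet (wrapping around).
Applying both steps to "shimmeR": "SHIMMEr", then "JYZDDVi".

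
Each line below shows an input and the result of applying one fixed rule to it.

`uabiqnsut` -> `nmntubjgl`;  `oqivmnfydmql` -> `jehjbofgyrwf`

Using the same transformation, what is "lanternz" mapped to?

The transformation: move the last 2 characters to the front (rotate right by 2), then shift every letter 7 places backward in the alphabet (wrapping around).
Working it through for "lanternz": intermediate "nzlanter", final "gsetgmxk".
(Check on "uabiqnsut": → "utuabiqns" → "nmntubjgl" ✓)

gsetgmxk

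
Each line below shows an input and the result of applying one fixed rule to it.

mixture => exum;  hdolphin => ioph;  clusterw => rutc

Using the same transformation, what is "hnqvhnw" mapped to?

Each output is the input with this applied: keep every other character starting from the first (positions 1st, 3rd, 5th, ...), then swap the first and last characters.
Starting from "hnqvhnw": after the first operation, "hqhw"; after the second, "wqhh".

wqhh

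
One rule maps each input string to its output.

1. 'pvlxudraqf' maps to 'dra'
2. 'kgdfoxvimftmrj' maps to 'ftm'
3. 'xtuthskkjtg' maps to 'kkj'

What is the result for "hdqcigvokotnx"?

kot

The rule is to move the last 2 characters to the front (rotate right by 2), then keep only the last 3 characters.
"hdqcigvokotnx" → "nxhdqcigvokot" → "kot".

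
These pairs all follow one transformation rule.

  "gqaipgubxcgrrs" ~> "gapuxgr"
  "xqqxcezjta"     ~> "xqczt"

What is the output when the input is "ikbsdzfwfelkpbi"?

ibdfflpi

Looking at the pairs, the operation is to keep every other character starting from the first (positions 1st, 3rd, 5th, ...).
Doing the same to "ikbsdzfwfelkpbi": "ibdfflpi".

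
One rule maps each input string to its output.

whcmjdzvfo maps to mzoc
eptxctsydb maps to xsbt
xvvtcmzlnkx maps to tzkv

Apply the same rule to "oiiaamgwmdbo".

Rule — move the first 3 characters to the end (rotate left by 3), then keep one character in every 3, starting at position 1 (positions 1st, 4th, 7th, ...).
For "oiiaamgwmdbo", step one produces "aamgwmdbooii"; step two turns that into "agdo".

agdo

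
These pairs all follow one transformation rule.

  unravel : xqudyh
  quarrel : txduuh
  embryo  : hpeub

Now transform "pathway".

sdwkzd

What's happening: delete the last character, then shift every letter 3 places forward in the alphabet (wrapping around).
Starting from "pathway": after the first operation, "pathwa"; after the second, "sdwkzd".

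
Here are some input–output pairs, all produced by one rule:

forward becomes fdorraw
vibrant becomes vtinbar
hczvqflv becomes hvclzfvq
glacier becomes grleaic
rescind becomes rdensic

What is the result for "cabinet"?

The pattern: take characters alternately from the front and the back (1st, last, 2nd, 2nd-last, ...).
On "cabinet" that produces "ctaebni".

ctaebni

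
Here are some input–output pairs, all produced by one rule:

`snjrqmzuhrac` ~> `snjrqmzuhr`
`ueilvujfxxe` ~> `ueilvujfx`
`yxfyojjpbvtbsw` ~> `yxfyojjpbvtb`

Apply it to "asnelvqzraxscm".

What's happening: delete the last 2 characters.
Doing the same to "asnelvqzraxscm": "asnelvqzraxs".

asnelvqzraxs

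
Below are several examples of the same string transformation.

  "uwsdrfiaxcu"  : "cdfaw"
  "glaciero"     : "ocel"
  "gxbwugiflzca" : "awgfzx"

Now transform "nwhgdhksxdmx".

xghsdw

The transformation: keep every other character starting from the second (positions 2nd, 4th, 6th, ...), then swap the first and last characters.
Applying both steps to "nwhgdhksxdmx": "wghsdx", then "xghsdw".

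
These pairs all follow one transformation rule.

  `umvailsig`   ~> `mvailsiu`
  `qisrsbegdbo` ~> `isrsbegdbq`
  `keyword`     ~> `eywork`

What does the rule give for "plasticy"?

In each case the input is transformed by: delete the last character, then move the first character to the end.
For "plasticy" the result is "lasticp".

lasticp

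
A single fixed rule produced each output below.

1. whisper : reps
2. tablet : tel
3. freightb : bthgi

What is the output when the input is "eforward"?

drawr

The rule is to reverse the string, then delete the last 3 characters.
For "eforward", step one produces "drawrofe"; step two turns that into "drawr".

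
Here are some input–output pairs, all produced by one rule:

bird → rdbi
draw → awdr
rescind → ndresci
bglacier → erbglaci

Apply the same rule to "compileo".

The rule is to move the last 2 characters to the front (rotate right by 2).
"compileo" → "eocompil".

eocompil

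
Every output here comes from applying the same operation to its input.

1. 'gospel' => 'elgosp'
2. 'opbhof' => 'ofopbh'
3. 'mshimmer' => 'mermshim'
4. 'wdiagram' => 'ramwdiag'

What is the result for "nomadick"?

icknomad

In each case the input is transformed by: move the first character to the end, then swap the front and back halves of the string.
Working it through for "nomadick": intermediate "omadickn", final "icknomad".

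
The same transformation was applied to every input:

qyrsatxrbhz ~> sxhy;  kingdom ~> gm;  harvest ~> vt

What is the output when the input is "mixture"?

Looking at the pairs, the operation is to move the first 2 characters to the end (rotate left by 2), then keep one character in every 3, starting at position 2 (positions 2nd, 5th, 8th, ...).
On "mixture": the first step gives "xturemi", and the second then gives "te".

te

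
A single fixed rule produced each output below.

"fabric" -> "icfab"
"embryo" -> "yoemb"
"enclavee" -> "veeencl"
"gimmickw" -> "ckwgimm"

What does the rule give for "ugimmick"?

The pattern: swap the front and back halves of the string, then delete the first character.
Starting from "ugimmick": after the first operation, "mickugim"; after the second, "ickugim".

ickugim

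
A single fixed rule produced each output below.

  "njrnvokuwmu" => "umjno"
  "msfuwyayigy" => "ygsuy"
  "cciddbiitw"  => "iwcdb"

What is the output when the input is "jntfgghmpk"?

mknfg

The pattern: keep every other character starting from the second (positions 2nd, 4th, 6th, ...), then move the first 3 characters to the end (rotate left by 3).
"jntfgghmpk" → "nfgmk" → "mknfg".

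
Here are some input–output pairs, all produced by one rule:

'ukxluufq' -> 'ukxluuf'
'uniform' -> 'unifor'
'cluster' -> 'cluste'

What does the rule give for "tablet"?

Rule — delete the last character.
On "tablet" that produces "table".

table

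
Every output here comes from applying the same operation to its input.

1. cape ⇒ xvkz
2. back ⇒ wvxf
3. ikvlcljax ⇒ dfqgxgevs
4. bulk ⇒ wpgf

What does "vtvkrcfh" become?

Looking at the pairs, the operation is to shift every letter 5 places backward in the alphabet (wrapping around).
"vtvkrcfh" → "qoqfmxac".

qoqfmxac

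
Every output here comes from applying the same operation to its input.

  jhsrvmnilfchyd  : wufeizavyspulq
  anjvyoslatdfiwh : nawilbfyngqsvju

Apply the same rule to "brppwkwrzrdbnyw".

oeccjxjemeqoalj

The transformation: shift every letter 13 places forward in the alphabet (wrapping around) — i.e. ROT13.
Doing the same to "brppwkwrzrdbnyw": "oeccjxjemeqoalj".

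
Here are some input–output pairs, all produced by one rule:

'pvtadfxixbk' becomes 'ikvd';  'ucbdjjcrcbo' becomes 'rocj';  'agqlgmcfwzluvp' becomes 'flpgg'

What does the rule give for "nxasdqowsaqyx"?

wqxd

The transformation: keep one character in every 3, starting at position 2 (positions 2nd, 5th, 8th, ...), then move the first 2 characters to the end (rotate left by 2).
Working it through for "nxasdqowsaqyx": intermediate "xdwq", final "wqxd".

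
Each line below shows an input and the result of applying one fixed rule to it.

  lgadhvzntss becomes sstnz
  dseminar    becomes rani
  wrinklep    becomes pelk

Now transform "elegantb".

What's happening: take characters alternately from the front and the back (1st, last, 2nd, 2nd-last, ...), then keep every other character starting from the second (positions 2nd, 4th, 6th, ...).
"elegantb" → "btna".
(Check on "wrinklep": → "wpreilnk" → "pelk" ✓)

btna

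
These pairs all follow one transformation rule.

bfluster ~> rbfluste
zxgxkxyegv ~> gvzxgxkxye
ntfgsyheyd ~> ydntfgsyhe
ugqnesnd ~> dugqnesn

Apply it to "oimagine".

The transformation: move the first 3 characters to the end (rotate left by 3), then swap the front and back halves of the string.
Applying both steps to "oimagine": "agineoim", then "eoimagin".
(Check on "zxgxkxyegv": → "xkxyegvzxg" → "gvzxgxkxye" ✓)

eoimagin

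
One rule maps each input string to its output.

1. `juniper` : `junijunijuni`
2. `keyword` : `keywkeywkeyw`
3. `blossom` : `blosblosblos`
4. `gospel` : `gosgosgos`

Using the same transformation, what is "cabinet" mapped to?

cabicabicabi

The rule is to delete the last 3 characters, then write the whole string 3 times in a row.
"cabinet" → "cabi" → "cabicabicabi".
(Check on "keyword": → "keyw" → "keywkeywkeyw" ✓)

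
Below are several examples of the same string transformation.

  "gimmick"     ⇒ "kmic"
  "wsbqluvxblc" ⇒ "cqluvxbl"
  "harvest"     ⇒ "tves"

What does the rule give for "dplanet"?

tane

The rule is to delete the first 3 characters, then move the last character to the front.
For "dplanet", step one produces "anet"; step two turns that into "tane".
(Check on "wsbqluvxblc": → "qluvxblc" → "cqluvxbl" ✓)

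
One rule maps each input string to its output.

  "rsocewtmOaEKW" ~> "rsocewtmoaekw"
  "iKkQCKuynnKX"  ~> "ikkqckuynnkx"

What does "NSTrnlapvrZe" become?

Looking at the pairs, the operation is to convert every letter to lowercase.
Doing the same to "NSTrnlapvrZe": "nstrnlapvrze".

nstrnlapvrze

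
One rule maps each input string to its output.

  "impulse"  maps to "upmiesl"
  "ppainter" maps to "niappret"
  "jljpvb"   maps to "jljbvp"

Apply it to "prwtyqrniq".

rqytwrpqin

The transformation: move the last 3 characters to the front (rotate right by 3), then reverse the string.
"prwtyqrniq" → "niqprwtyqr" → "rqytwrpqin".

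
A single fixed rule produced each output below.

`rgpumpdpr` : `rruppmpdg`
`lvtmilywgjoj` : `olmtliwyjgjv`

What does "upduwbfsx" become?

xuudbwsfp

The pattern: swap each adjacent pair of characters (1↔2, 3↔4, ...), then swap the first and last characters.
On "upduwbfsx": the first step gives "puudbwsfx", and the second then gives "xuudbwsfp".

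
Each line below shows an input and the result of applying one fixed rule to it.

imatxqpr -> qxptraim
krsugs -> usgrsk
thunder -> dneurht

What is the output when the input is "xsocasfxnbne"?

The transformation: move the last 3 characters to the front (rotate right by 3), then take characters alternately from the front and the back (1st, last, 2nd, 2nd-last, ...).
"xsocasfxnbne" → "bnexsocasfxn" → "bnnxefxssaoc".

bnnxefxssaoc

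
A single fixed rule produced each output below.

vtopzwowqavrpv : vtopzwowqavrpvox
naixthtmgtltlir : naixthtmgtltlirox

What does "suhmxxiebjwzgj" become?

The pattern: append "ox".
So "suhmxxiebjwzgj" becomes "suhmxxiebjwzgjox".

suhmxxiebjwzgjox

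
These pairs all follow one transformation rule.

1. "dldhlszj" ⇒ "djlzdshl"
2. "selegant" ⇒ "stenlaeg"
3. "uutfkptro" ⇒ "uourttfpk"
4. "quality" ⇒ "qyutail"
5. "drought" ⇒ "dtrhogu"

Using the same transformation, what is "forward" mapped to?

fdorraw

In each case the input is transformed by: take characters alternately from the front and the back (1st, last, 2nd, 2nd-last, ...).
So "forward" becomes "fdorraw".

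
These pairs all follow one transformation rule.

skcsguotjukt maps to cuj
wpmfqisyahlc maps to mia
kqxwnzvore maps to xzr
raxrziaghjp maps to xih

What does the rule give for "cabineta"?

The pattern: delete the last character, then keep one character in every 3, starting at position 3 (positions 3rd, 6th, 9th, ...).
On "cabineta": the first step gives "cabinet", and the second then gives "be".

be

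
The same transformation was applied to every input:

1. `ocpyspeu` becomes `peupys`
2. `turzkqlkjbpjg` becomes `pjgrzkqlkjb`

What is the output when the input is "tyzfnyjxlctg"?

ctgzfnyjxl

Rule — delete the first 2 characters, then move the last 3 characters to the front (rotate right by 3).
Doing the same to "tyzfnyjxlctg": "ctgzfnyjxl".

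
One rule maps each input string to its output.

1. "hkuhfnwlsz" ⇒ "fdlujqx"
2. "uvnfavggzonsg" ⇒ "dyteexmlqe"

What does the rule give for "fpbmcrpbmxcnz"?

kapnzkvalx

What's happening: delete the first 3 characters, then shift every letter 2 places backward in the alphabet (wrapping around).
So "fpbmcrpbmxcnz" becomes "kapnzkvalx".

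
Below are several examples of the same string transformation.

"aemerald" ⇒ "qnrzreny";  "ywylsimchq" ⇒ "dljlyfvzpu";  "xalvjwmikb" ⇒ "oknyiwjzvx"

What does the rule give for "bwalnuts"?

Rule — shift every letter 13 places forward in the alphabet (wrapping around) — i.e. ROT13, then move the last character to the front.
Starting from "bwalnuts": after the first operation, "ojnyahgf"; after the second, "fojnyahg".

fojnyahg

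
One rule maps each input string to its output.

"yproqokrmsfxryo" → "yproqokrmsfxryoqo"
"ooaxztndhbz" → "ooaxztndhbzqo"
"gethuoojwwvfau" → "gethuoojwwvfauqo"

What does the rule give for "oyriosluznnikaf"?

oyriosluznnikafqo

The rule is to append "qo".
Applying that to "oyriosluznnikaf" gives "oyriosluznnikafqo".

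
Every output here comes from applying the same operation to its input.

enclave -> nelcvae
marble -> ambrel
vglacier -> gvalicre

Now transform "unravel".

nuarevl

Rule — swap each adjacent pair of characters (1↔2, 3↔4, ...).
On "unravel" that produces "nuarevl".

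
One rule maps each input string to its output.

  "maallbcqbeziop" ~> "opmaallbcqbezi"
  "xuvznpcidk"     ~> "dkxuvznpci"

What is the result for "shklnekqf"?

qfshklnek

In each case the input is transformed by: move the last 2 characters to the front (rotate right by 2).
Applying that to "shklnekqf" gives "qfshklnek".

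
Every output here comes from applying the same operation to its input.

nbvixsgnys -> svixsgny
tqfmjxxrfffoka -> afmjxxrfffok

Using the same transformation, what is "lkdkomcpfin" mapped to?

What's happening: delete the first 2 characters, then move the last character to the front.
On "lkdkomcpfin": the first step gives "dkomcpfin", and the second then gives "ndkomcpfi".

ndkomcpfi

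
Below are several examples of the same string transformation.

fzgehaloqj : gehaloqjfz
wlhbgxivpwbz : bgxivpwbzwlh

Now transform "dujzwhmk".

The transformation: swap the front and back halves of the string, then move the last 3 characters to the front (rotate right by 3).
Applying both steps to "dujzwhmk": "whmkdujz", then "ujzwhmkd".

ujzwhmkd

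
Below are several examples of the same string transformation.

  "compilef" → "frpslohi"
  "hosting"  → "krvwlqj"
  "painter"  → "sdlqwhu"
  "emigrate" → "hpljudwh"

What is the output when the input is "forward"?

The pattern: shift every letter 3 places forward in the alphabet (wrapping around).
Applying that to "forward" gives "iruzdug".

iruzdug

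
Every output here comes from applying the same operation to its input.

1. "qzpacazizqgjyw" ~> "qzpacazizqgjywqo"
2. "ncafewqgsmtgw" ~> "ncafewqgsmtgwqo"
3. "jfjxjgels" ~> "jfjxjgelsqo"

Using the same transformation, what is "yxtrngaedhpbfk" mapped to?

yxtrngaedhpbfkqo

Looking at the pairs, the operation is to append "qo".
For "yxtrngaedhpbfk" the result is "yxtrngaedhpbfkqo".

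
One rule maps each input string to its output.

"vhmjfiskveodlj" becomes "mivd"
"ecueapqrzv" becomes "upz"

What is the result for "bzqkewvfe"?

qwe

What's happening: keep one character in every 3, starting at position 3 (positions 3rd, 6th, 9th, ...).
Applying that to "bzqkewvfe" gives "qwe".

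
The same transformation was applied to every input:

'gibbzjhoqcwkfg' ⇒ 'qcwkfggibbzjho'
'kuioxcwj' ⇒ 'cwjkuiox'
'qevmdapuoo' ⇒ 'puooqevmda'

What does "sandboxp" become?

Rule — move the first character to the end, then swap the front and back halves of the string.
"sandboxp" → "andboxps" → "oxpsandb".

oxpsandb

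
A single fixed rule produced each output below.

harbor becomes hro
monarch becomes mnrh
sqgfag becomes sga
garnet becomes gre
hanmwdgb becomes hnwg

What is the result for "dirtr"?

Looking at the pairs, the operation is to keep every other character starting from the first (positions 1st, 3rd, 5th, ...).
For "dirtr" the result is "drr".

drr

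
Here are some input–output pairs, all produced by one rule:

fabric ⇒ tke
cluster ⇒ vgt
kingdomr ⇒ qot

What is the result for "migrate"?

Each output is the input with this applied: shift every letter 2 places forward in the alphabet (wrapping around), then keep only the last 3 characters.
Working it through for "migrate": intermediate "okitcvg", final "cvg".

cvg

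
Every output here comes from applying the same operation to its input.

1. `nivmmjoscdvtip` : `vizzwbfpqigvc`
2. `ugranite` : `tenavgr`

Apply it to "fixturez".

vkgherm

Each output is the input with this applied: delete the first character, then shift every letter 13 places forward in the alphabet (wrapping around) — i.e. ROT13.
Starting from "fixturez": after the first operation, "ixturez"; after the second, "vkgherm".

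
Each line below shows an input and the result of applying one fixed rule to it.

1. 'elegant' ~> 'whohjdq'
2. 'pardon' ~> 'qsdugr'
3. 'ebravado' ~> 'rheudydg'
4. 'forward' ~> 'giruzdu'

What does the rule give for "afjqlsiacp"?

Each output is the input with this applied: shift every letter 3 places forward in the alphabet (wrapping around), then move the last character to the front.
For "afjqlsiacp", step one produces "dimtovldfs"; step two turns that into "sdimtovldf".
(Check on "pardon": → "sdugrq" → "qsdugr" ✓)

sdimtovldf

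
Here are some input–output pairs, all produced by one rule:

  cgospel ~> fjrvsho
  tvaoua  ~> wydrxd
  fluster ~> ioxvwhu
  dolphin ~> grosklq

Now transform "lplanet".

Each output is the input with this applied: shift every letter 3 places forward in the alphabet (wrapping around).
Applying that to "lplanet" gives "osodqhw".

osodqhw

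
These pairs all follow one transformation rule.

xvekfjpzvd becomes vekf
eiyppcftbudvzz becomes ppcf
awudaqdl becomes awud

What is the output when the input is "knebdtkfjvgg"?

ebdt

What's happening: swap the front and back halves of the string, then keep only the last 4 characters.
Applying both steps to "knebdtkfjvgg": "kfjvggknebdt", then "ebdt".
(Check on "eiyppcftbudvzz": → "tbudvzzeiyppcf" → "ppcf" ✓)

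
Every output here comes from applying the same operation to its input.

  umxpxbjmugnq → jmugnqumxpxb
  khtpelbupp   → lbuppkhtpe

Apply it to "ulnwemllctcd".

llctcdulnwem

The pattern: swap the front and back halves of the string.
For "ulnwemllctcd" the result is "llctcdulnwem".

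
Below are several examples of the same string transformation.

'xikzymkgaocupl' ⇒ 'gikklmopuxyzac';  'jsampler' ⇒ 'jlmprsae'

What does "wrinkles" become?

Rule — sort the characters into alphabetical order, then move the first 2 characters to the end (rotate left by 2).
"wrinkles" → "eiklnrsw" → "klnrswei".

klnrswei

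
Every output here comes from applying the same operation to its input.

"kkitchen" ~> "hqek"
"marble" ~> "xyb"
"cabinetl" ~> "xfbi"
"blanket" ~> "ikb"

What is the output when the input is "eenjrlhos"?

bgil

The transformation: shift every letter 3 places backward in the alphabet (wrapping around), then keep every other character starting from the second (positions 2nd, 4th, 6th, ...).
Starting from "eenjrlhos": after the first operation, "bbkgoielp"; after the second, "bgil".
(Check on "marble": → "jxoyib" → "xyb" ✓)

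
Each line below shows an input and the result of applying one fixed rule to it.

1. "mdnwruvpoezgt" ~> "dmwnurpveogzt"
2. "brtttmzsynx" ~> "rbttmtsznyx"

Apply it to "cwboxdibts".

wcobdxbist

The rule is to swap each adjacent pair of characters (1↔2, 3↔4, ...).
For "cwboxdibts" the result is "wcobdxbist".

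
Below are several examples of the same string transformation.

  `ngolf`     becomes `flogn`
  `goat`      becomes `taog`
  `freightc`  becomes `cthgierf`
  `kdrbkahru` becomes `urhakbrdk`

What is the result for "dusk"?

ksud

Each output is the input with this applied: reverse the string.
So "dusk" becomes "ksud".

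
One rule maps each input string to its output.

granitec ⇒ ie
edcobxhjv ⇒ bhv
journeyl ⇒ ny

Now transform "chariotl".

The rule is to delete the first 3 characters, then keep every other character starting from the second (positions 2nd, 4th, 6th, ...).
Starting from "chariotl": after the first operation, "riotl"; after the second, "it".

it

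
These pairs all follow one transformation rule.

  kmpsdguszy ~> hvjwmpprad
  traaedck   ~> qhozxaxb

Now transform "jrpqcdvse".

In each case the input is transformed by: take characters alternately from the front and the back (1st, last, 2nd, 2nd-last, ...), then shift every letter 3 places backward in the alphabet (wrapping around).
Applying both steps to "jrpqcdvse": "jerspvqdc", then "gbopmsnaz".

gbopmsnaz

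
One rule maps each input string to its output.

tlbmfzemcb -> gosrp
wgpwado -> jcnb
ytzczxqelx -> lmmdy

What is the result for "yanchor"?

The rule is to keep every other character starting from the first (positions 1st, 3rd, 5th, ...), then shift every letter 13 places forward in the alphabet (wrapping around) — i.e. ROT13.
Working it through for "yanchor": intermediate "ynhr", final "laue".

laue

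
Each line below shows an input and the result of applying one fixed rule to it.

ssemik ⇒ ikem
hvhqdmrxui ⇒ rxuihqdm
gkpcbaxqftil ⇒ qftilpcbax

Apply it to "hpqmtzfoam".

What's happening: delete the first 2 characters, then swap the front and back halves of the string.
Starting from "hpqmtzfoam": after the first operation, "qmtzfoam"; after the second, "foamqmtz".

foamqmtz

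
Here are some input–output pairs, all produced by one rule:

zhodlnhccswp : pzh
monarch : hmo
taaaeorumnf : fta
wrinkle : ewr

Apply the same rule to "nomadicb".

bno

Rule — move the first 2 characters to the end (rotate left by 2), then keep only the last 3 characters.
Working it through for "nomadicb": intermediate "madicbno", final "bno".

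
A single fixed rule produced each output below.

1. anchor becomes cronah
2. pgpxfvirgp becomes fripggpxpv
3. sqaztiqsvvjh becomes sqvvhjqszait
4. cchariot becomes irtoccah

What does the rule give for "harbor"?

Looking at the pairs, the operation is to swap each adjacent pair of characters (1↔2, 3↔4, ...), then swap the front and back halves of the string.
On "harbor": the first step gives "ahbrro", and the second then gives "rroahb".

rroahb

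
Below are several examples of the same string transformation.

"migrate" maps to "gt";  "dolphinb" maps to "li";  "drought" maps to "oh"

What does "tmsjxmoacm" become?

The transformation: keep one character in every 3, starting at position 3 (positions 3rd, 6th, 9th, ...).
On "tmsjxmoacm" that produces "smc".

smc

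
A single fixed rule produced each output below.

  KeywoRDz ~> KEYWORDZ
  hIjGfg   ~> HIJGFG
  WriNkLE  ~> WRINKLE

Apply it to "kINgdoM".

KINGDOM

What's happening: convert every letter to uppercase.
Applying that to "kINgdoM" gives "KINGDOM".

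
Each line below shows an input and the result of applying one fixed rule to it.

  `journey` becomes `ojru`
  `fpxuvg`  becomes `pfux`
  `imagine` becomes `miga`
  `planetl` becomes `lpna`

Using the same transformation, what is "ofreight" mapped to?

foer

The transformation: swap each adjacent pair of characters (1↔2, 3↔4, ...), then keep only the first 4 characters.
So "ofreight" becomes "foer".
(Check on "imagine": → "miganie" → "miga" ✓)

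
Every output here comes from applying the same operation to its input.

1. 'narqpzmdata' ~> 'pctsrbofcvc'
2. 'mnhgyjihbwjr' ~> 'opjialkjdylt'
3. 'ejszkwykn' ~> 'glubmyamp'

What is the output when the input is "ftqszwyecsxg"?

hvsubyageuzi

The pattern: shift every letter 2 places forward in the alphabet (wrapping around).
On "ftqszwyecsxg" that produces "hvsubyageuzi".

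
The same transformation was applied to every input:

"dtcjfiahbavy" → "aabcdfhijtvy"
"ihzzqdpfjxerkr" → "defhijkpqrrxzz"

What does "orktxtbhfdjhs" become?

The transformation: sort the characters into alphabetical order.
For "orktxtbhfdjhs" the result is "bdfhhjkorsttx".

bdfhhjkorsttx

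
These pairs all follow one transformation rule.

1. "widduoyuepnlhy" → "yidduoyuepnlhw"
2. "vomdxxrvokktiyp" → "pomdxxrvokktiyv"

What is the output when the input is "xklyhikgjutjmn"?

nklyhikgjutjmx

In each case the input is transformed by: swap the first and last characters.
"xklyhikgjutjmn" → "nklyhikgjutjmx".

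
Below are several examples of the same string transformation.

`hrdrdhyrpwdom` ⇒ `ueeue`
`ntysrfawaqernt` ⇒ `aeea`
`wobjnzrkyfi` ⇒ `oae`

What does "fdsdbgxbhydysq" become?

oou

What's happening: shift every letter 13 places forward in the alphabet (wrapping around) — i.e. ROT13, then keep only the vowels.
On "fdsdbgxbhydysq": the first step gives "sqfqotkoulqlfd", and the second then gives "oou".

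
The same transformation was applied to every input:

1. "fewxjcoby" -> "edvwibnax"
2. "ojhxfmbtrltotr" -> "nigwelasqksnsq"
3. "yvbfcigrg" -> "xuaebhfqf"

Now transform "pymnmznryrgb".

Each output is the input with this applied: shift every letter 1 place backward in the alphabet (wrapping around).
Applying that to "pymnmznryrgb" gives "oxlmlymqxqfa".

oxlmlymqxqfa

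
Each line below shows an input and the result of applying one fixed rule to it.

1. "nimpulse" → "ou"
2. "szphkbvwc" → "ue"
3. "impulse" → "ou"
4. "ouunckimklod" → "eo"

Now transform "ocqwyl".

Each output is the input with this applied: shift every letter 2 places forward in the alphabet (wrapping around), then keep only the vowels.
Starting from "ocqwyl": after the first operation, "qesyan"; after the second, "ea".

ea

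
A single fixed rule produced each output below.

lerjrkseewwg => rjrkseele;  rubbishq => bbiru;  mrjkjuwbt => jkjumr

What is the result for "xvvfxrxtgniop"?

The pattern: delete the last 3 characters, then move the first 2 characters to the end (rotate left by 2).
"xvvfxrxtgniop" → "xvvfxrxtgn" → "vfxrxtgnxv".

vfxrxtgnxv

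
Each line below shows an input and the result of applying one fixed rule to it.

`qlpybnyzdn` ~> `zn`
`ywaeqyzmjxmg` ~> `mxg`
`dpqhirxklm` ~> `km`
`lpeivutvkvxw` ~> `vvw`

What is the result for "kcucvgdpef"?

pf

The pattern: keep every other character starting from the second (positions 2nd, 4th, 6th, ...), then delete the first 3 characters.
Starting from "kcucvgdpef": after the first operation, "ccgpf"; after the second, "pf".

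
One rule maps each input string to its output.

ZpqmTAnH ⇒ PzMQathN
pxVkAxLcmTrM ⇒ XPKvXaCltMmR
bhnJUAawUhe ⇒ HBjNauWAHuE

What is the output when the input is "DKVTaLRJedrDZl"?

kdtvlAjrDEdRLz

What's happening: flip the case of every letter, then swap each adjacent pair of characters (1↔2, 3↔4, ...).
So "DKVTaLRJedrDZl" becomes "kdtvlAjrDEdRLz".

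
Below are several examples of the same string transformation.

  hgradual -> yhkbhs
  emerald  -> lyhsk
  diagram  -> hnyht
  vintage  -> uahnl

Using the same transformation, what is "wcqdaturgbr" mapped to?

Looking at the pairs, the operation is to delete the first 2 characters, then shift every letter 7 places forward in the alphabet (wrapping around).
On "wcqdaturgbr": the first step gives "qdaturgbr", and the second then gives "xkhabyniy".

xkhabyniy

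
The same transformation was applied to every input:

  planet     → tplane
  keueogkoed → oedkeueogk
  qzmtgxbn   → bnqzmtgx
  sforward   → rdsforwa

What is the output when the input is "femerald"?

Looking at the pairs, the operation is to swap the front and back halves of the string, then move the first 2 characters to the end (rotate left by 2).
On "femerald" that produces "ldfemera".

ldfemera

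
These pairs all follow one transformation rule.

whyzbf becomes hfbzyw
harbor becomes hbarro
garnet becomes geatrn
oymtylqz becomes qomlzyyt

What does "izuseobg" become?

igebzuso

Rule — sort the characters into reverse alphabetical order, then swap the front and back halves of the string.
"izuseobg" → "igebzuso".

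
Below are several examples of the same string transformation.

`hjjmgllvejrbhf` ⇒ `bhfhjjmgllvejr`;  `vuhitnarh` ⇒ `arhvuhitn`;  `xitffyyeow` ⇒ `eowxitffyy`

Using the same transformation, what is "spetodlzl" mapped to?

lzlspetod

What's happening: move the last 3 characters to the front (rotate right by 3).
Applying that to "spetodlzl" gives "lzlspetod".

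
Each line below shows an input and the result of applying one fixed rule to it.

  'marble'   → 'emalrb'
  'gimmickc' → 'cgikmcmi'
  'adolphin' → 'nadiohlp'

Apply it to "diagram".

mdiaarg

What's happening: swap the first and last characters, then take characters alternately from the front and the back (1st, last, 2nd, 2nd-last, ...).
Working it through for "diagram": intermediate "miagrad", final "mdiaarg".
(Check on "marble": → "earblm" → "emalrb" ✓)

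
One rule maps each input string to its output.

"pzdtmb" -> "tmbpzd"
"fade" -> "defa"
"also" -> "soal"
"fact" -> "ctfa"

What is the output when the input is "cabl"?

Rule — swap the front and back halves of the string.
Applying that to "cabl" gives "blca".

blca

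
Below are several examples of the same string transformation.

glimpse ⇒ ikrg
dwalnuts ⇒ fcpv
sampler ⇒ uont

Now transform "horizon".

jtbp

In each case the input is transformed by: shift every letter 2 places forward in the alphabet (wrapping around), then keep every other character starting from the first (positions 1st, 3rd, 5th, ...).
On "horizon": the first step gives "jqtkbqp", and the second then gives "jtbp".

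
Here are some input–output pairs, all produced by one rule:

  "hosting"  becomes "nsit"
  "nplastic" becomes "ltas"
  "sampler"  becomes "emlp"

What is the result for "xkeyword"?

eoyw

What's happening: take characters alternately from the front and the back (1st, last, 2nd, 2nd-last, ...), then keep only the last 4 characters.
Working it through for "xkeyword": intermediate "xdkreoyw", final "eoyw".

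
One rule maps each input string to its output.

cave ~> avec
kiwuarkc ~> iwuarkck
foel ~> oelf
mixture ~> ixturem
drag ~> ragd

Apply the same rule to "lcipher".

What's happening: move the first character to the end.
"lcipher" → "cipherl".

cipherl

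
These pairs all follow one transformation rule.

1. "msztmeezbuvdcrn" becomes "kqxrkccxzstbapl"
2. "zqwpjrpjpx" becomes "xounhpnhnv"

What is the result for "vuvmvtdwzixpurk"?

tstktrbuxgvnspi

Rule — shift every letter 2 places backward in the alphabet (wrapping around).
So "vuvmvtdwzixpurk" becomes "tstktrbuxgvnspi".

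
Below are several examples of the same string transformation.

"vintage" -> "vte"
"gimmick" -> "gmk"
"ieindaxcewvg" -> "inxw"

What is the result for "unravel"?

ual

Each output is the input with this applied: keep one character in every 3, starting at position 1 (positions 1st, 4th, 7th, ...).
So "unravel" becomes "ual".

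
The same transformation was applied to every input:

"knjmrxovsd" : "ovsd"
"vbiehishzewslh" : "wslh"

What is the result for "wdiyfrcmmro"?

mmro

The pattern: keep only the last 4 characters.
Doing the same to "wdiyfrcmmro": "mmro".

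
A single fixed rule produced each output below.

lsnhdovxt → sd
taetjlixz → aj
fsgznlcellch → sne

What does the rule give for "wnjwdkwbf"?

nd

In each case the input is transformed by: delete the last 2 characters, then keep one character in every 3, starting at position 2 (positions 2nd, 5th, 8th, ...).
Working it through for "wnjwdkwbf": intermediate "wnjwdkw", final "nd".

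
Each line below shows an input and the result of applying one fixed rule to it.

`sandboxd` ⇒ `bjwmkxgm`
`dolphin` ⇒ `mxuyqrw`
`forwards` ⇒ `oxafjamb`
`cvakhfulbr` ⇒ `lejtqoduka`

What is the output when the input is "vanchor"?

ejwlqxa

Each output is the input with this applied: shift every letter 9 places forward in the alphabet (wrapping around).
For "vanchor" the result is "ejwlqxa".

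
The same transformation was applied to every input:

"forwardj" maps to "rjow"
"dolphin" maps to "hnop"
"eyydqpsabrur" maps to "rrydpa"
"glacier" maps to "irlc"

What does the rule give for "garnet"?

The pattern: move the last 3 characters to the front (rotate right by 3), then keep every other character starting from the first (positions 1st, 3rd, 5th, ...).
Applying both steps to "garnet": "netgar", then "nta".

nta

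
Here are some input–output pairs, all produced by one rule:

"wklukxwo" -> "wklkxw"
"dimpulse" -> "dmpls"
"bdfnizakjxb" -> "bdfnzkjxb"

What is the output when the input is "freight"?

frght

Looking at the pairs, the operation is to remove every vowel.
For "freight" the result is "frght".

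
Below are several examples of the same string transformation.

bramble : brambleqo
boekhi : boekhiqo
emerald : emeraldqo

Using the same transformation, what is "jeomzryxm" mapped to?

Rule — append "qo".
"jeomzryxm" → "jeomzryxmqo".

jeomzryxmqo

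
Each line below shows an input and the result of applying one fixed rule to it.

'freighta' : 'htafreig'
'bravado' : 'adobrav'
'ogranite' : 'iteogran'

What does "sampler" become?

lersamp

The rule is to move the last 3 characters to the front (rotate right by 3).
So "sampler" becomes "lersamp".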